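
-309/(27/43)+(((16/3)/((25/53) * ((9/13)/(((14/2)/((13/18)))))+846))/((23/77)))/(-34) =-1087112650639/2209076883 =-492.11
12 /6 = 2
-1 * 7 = -7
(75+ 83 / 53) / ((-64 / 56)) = -14203 / 212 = -67.00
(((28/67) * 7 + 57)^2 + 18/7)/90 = 112922377/2828070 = 39.93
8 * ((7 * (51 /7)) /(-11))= -408 /11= -37.09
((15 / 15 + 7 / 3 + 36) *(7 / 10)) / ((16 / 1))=413 / 240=1.72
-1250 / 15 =-250 / 3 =-83.33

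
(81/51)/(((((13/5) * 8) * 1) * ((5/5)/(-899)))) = -68.65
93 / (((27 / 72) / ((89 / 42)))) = 11036 / 21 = 525.52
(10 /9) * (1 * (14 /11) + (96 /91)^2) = 2173100 /819819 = 2.65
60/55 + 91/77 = 25/11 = 2.27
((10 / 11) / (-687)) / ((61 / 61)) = -10 / 7557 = -0.00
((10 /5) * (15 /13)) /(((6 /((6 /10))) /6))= 18 /13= 1.38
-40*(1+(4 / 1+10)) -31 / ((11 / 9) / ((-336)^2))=-31504584 / 11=-2864053.09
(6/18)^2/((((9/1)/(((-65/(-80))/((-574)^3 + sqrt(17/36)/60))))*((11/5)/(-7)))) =2275*sqrt(17)/917786248408762525897434 + 8604924692000/50988124911597918105413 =0.00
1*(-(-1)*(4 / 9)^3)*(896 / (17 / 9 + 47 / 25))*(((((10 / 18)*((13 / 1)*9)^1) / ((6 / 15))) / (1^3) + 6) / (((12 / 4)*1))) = 15097600 / 12879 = 1172.26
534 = 534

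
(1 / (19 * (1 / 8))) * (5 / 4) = 10 / 19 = 0.53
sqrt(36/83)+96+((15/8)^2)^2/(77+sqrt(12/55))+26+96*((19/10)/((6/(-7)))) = -89.98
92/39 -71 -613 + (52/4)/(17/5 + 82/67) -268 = -57198919/60411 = -946.83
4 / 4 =1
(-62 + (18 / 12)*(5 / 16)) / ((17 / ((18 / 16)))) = -17721 / 4352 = -4.07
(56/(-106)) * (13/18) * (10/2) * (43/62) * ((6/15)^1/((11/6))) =-0.29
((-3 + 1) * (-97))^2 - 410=37226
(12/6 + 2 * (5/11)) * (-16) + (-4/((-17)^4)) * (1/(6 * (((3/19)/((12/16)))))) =-256576721/5512386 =-46.55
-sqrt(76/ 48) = -sqrt(57)/ 6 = -1.26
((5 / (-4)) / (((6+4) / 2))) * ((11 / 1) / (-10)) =11 / 40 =0.28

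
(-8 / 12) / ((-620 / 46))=23 / 465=0.05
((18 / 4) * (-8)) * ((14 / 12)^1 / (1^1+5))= -7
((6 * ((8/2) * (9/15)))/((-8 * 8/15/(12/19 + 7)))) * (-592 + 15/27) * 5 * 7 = 81042675/152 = 533175.49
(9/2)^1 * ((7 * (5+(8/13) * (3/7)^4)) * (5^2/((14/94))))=1657239975/62426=26547.27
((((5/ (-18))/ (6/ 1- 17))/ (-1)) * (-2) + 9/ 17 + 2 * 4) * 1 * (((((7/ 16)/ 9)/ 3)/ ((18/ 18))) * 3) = 12635/ 30294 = 0.42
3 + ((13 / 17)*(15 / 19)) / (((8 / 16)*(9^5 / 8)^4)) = 3926925943275388535203 / 1308975314425129334241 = 3.00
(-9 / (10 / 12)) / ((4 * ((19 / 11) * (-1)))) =297 / 190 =1.56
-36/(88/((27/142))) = -243/3124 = -0.08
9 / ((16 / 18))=81 / 8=10.12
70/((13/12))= 840/13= 64.62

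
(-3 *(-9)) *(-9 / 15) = -81 / 5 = -16.20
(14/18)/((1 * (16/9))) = 7/16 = 0.44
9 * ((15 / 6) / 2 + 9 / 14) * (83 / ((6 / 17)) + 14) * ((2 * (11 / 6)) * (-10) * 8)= -8715850 / 7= -1245121.43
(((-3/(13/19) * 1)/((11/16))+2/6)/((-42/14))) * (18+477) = 12965/13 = 997.31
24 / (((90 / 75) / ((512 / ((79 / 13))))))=133120 / 79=1685.06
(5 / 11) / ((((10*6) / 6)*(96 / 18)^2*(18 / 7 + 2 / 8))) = 63 / 111232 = 0.00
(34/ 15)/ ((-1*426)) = -17/ 3195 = -0.01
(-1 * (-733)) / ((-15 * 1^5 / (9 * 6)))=-13194 / 5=-2638.80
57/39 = 19/13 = 1.46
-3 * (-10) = 30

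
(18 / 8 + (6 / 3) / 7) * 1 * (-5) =-355 / 28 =-12.68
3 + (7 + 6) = 16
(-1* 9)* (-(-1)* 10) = -90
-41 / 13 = -3.15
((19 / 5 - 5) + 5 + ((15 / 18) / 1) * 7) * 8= 1156 / 15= 77.07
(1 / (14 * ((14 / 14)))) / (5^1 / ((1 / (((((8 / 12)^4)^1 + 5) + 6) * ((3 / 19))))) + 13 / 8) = 2052 / 300643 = 0.01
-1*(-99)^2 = -9801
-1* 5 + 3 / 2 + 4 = 1 / 2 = 0.50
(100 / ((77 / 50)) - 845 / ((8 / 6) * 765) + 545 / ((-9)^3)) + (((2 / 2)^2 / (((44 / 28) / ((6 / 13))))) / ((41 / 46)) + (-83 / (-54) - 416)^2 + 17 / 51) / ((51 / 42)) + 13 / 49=2015579535151645 / 14241391164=141529.68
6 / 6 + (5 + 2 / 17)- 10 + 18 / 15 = -228 / 85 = -2.68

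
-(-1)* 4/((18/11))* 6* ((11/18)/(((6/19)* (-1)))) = -2299/81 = -28.38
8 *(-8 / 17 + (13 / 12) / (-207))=-40186 / 10557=-3.81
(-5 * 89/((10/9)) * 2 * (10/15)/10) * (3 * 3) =-2403/5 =-480.60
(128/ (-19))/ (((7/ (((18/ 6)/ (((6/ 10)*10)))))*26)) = -32/ 1729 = -0.02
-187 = -187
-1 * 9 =-9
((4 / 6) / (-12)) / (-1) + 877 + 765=29557 / 18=1642.06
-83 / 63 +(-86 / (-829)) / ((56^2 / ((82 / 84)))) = -215773463 / 163783872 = -1.32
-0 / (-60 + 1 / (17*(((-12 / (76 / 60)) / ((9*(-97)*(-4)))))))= 0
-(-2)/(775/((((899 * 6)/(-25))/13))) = -348/8125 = -0.04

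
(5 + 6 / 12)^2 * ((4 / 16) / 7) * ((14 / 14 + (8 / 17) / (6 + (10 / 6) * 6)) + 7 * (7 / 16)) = 19239 / 4352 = 4.42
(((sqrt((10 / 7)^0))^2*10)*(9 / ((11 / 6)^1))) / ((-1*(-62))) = 270 / 341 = 0.79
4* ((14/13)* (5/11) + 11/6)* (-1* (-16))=63776/429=148.66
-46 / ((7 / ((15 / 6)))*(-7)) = 2.35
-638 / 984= -319 / 492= -0.65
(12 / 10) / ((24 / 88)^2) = 16.13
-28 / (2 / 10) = -140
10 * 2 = 20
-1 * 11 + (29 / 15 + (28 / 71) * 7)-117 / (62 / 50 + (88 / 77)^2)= -173588329 / 3321735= -52.26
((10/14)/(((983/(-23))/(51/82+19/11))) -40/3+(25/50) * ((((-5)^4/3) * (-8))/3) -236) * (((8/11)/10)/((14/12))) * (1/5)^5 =-117786390772/11201085328125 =-0.01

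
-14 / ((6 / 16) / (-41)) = 4592 / 3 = 1530.67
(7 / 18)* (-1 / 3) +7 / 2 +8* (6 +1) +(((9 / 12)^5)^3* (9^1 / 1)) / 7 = 12051943791505 / 202937204736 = 59.39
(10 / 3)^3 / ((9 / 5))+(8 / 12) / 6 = 5027 / 243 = 20.69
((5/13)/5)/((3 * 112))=1/4368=0.00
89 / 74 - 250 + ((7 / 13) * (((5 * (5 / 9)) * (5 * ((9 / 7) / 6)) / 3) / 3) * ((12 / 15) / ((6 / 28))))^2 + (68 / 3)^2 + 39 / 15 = 109958688643 / 410259330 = 268.02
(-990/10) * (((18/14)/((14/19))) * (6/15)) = -16929/245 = -69.10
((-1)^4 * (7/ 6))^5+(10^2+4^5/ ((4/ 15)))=30654247/ 7776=3942.16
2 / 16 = 1 / 8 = 0.12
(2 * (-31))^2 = 3844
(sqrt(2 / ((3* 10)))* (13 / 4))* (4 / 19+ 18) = 2249* sqrt(15) / 570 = 15.28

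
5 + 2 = 7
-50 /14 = -25 /7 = -3.57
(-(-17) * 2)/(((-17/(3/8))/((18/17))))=-27/34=-0.79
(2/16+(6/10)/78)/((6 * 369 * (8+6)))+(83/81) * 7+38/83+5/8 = 33133013441/4013362080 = 8.26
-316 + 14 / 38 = -5997 / 19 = -315.63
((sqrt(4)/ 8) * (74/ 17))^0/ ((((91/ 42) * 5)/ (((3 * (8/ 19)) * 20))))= 576/ 247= 2.33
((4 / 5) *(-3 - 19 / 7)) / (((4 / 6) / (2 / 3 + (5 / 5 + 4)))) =-272 / 7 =-38.86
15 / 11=1.36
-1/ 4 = -0.25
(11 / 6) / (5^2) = 11 / 150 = 0.07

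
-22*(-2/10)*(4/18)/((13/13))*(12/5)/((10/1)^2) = 44/1875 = 0.02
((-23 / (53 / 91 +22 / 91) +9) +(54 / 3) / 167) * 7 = -1648192 / 12525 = -131.59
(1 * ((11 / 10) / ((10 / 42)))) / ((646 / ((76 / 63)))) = 11 / 1275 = 0.01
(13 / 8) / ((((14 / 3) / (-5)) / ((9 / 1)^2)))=-15795 / 112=-141.03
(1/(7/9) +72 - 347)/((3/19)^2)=-691676/63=-10978.98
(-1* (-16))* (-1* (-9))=144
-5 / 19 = -0.26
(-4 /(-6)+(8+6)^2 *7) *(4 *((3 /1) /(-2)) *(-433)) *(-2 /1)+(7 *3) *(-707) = -7147223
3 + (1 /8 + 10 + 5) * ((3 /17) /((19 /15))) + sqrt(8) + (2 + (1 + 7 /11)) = 11.57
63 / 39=21 / 13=1.62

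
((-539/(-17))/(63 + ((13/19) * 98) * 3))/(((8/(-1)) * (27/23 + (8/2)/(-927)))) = -945231/73686568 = -0.01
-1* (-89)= 89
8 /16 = 0.50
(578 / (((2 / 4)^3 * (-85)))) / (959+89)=-34 / 655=-0.05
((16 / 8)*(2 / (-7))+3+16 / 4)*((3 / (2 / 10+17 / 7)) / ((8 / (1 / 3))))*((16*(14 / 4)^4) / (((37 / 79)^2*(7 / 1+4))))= 3371544225 / 11083424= 304.20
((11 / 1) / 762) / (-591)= -11 / 450342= -0.00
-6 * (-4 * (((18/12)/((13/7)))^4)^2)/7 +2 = 68416563013/26103383072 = 2.62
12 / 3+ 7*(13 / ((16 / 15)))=1429 / 16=89.31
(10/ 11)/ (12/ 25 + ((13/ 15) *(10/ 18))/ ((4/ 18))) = 0.34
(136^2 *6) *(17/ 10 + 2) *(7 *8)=114971136/ 5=22994227.20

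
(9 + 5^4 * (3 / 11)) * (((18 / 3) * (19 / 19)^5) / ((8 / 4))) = 5922 / 11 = 538.36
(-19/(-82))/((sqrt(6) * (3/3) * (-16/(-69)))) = 437 * sqrt(6)/2624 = 0.41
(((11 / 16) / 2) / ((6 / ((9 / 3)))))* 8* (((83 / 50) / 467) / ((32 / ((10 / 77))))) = 83 / 4184320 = 0.00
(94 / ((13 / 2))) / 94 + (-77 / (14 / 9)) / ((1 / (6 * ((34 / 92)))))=-65545 / 598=-109.61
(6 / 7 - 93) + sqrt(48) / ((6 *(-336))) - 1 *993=-1085.15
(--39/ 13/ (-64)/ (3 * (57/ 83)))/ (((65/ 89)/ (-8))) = 7387/ 29640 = 0.25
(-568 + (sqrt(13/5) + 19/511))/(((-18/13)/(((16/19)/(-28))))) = -2515318/203889 + 26 * sqrt(65)/5985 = -12.30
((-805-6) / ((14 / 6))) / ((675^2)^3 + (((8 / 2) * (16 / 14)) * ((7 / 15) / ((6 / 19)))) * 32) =-109485 / 29794300301513739971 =-0.00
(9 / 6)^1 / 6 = 1 / 4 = 0.25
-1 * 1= -1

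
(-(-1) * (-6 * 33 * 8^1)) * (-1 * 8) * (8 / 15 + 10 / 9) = 104192 / 5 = 20838.40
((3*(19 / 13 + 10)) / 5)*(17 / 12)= 2533 / 260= 9.74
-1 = -1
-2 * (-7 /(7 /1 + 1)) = 7 /4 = 1.75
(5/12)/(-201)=-5/2412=-0.00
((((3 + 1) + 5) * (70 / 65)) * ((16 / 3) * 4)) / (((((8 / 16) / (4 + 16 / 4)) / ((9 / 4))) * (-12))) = -8064 / 13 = -620.31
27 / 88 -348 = -30597 / 88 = -347.69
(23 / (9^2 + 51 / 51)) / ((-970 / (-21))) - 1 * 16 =-1272157 / 79540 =-15.99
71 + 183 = 254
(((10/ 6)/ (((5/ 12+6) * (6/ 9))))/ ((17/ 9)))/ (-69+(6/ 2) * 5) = -5/ 1309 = -0.00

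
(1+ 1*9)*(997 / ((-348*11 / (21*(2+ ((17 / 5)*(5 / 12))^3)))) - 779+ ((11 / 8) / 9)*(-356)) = -9479848735 / 1102464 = -8598.78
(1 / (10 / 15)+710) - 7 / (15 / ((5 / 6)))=6400 / 9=711.11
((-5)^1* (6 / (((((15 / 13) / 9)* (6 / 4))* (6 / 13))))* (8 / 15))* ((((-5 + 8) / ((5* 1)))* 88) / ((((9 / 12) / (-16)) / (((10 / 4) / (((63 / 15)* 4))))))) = 1903616 / 63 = 30216.13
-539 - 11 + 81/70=-38419/70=-548.84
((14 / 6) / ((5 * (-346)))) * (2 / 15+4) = -217 / 38925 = -0.01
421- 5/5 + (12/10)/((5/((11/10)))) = 52533/125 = 420.26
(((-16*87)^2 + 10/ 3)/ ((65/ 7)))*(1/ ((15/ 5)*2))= 1565039/ 45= 34778.64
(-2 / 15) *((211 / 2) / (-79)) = 0.18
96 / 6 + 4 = 20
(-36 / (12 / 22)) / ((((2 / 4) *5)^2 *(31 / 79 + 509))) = -0.02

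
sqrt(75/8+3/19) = 3 * sqrt(6118)/76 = 3.09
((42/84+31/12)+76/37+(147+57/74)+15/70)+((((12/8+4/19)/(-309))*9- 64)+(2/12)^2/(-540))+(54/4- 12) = 892444356557/9853416720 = 90.57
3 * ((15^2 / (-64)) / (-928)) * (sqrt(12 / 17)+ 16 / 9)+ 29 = 675 * sqrt(51) / 504832+ 107723 / 3712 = 29.03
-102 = -102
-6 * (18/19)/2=-2.84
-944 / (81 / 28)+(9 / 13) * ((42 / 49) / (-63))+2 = -16734476 / 51597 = -324.33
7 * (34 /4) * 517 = 61523 /2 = 30761.50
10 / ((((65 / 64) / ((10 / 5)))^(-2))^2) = 89253125 / 134217728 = 0.66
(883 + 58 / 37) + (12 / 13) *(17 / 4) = 427364 / 481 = 888.49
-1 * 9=-9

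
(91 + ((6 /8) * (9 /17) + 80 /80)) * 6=18849 /34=554.38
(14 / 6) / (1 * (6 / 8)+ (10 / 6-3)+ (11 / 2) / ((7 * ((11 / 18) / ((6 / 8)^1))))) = 49 / 8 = 6.12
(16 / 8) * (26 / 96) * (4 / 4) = 13 / 24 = 0.54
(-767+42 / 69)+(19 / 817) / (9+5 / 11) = -78827691 / 102856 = -766.39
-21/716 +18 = 12867/716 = 17.97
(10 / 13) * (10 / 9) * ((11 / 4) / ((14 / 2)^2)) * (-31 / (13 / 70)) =-85250 / 10647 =-8.01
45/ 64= 0.70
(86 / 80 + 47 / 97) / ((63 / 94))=94799 / 40740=2.33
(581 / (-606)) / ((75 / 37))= -21497 / 45450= -0.47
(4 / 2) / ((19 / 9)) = 18 / 19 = 0.95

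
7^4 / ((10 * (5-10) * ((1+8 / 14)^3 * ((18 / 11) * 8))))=-823543 / 871200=-0.95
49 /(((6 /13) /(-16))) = -5096 /3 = -1698.67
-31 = -31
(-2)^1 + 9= 7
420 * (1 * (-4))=-1680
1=1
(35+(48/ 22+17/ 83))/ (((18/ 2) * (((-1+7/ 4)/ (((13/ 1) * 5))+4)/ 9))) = 8874840/ 952259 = 9.32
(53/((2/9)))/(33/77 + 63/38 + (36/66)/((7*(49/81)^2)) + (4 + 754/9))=15079862259/5695393657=2.65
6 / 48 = 0.12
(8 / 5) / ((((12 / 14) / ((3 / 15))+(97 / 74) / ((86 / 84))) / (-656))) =-58446976 / 309945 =-188.57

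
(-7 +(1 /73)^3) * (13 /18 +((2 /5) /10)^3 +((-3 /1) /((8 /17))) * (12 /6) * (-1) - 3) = -2673494166833 /36470343750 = -73.31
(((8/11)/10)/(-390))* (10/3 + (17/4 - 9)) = 17/64350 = 0.00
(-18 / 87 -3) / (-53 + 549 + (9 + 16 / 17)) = -527 / 83143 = -0.01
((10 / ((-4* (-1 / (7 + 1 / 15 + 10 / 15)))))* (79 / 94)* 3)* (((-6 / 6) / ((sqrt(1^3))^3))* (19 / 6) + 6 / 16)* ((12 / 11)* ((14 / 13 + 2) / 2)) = -1534970 / 6721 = -228.38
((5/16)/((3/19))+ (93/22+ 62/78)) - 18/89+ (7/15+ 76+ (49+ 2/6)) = 135007063/1018160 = 132.60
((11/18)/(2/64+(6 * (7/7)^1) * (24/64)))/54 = 88/17739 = 0.00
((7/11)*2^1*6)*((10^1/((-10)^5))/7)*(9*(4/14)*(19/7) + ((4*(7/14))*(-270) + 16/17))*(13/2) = 8642829/22907500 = 0.38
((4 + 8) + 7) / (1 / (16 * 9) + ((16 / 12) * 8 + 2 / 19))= 51984 / 29491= 1.76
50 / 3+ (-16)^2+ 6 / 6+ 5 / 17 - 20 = 12952 / 51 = 253.96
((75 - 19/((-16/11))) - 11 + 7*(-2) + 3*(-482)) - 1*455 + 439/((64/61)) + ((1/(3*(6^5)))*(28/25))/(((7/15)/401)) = -110378327/77760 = -1419.47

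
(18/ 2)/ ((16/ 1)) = 9/ 16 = 0.56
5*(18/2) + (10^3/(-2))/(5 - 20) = 235/3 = 78.33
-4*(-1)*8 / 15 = 32 / 15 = 2.13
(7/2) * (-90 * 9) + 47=-2788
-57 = -57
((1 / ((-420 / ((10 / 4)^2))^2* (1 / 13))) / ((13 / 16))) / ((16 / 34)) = 425 / 56448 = 0.01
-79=-79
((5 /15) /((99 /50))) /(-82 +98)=25 /2376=0.01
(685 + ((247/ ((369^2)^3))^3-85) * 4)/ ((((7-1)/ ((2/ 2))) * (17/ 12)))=11100017963014810534550099655114618237267153372074/ 273478703436596781286016948024563058019622547697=40.59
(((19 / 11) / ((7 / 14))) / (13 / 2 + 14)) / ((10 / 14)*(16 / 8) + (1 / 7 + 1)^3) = 13034 / 225951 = 0.06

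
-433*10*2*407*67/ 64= -59037385/ 16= -3689836.56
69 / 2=34.50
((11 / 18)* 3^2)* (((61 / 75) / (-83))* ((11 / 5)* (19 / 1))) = -140239 / 62250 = -2.25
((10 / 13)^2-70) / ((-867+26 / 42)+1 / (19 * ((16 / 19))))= 3941280 / 49193027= 0.08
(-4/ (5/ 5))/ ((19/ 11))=-44/ 19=-2.32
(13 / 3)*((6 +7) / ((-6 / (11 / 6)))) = -1859 / 108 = -17.21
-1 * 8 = -8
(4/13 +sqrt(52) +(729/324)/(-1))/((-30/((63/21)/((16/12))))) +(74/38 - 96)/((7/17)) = -63148021/276640 - 3*sqrt(13)/20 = -228.81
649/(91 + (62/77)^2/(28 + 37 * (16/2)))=311681601/43703620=7.13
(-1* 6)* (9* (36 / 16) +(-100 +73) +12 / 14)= 495 / 14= 35.36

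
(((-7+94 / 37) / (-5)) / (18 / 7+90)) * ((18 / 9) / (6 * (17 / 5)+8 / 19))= 7315 / 7904088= 0.00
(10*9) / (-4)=-45 / 2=-22.50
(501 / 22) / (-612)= -167 / 4488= -0.04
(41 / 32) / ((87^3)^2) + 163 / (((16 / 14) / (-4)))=-7916279925620263 / 13876038432288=-570.50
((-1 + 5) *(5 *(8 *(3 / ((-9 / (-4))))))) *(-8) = -5120 / 3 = -1706.67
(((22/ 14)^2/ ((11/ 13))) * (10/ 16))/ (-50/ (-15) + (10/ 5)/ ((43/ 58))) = 92235/ 304976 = 0.30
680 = 680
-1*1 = -1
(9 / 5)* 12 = 108 / 5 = 21.60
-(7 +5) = -12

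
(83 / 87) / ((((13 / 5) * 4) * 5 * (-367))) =-83 / 1660308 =-0.00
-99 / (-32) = 99 / 32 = 3.09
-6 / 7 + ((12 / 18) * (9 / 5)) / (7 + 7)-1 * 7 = -272 / 35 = -7.77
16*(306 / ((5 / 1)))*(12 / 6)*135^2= 35691840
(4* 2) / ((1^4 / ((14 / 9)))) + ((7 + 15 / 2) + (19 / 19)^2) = 503 / 18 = 27.94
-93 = -93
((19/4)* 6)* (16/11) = 456/11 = 41.45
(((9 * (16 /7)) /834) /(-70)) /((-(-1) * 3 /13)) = -52 /34055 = -0.00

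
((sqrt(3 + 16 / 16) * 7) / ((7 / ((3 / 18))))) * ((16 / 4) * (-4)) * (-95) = 1520 / 3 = 506.67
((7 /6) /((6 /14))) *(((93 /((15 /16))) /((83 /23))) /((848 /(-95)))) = -663803 /79182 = -8.38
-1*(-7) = 7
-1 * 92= -92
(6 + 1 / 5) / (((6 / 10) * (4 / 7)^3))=10633 / 192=55.38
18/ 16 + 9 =81/ 8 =10.12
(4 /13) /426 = 2 /2769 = 0.00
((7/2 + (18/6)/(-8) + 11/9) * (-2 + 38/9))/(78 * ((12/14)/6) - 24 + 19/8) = -43820/47547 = -0.92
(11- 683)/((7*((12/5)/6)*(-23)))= 240/23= 10.43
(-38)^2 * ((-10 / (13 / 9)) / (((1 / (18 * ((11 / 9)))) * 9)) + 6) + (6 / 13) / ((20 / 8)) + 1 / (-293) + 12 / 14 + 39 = -2097429528 / 133315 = -15732.88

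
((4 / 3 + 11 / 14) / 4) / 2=89 / 336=0.26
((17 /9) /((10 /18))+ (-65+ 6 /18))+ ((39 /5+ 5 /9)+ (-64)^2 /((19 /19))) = 181939 /45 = 4043.09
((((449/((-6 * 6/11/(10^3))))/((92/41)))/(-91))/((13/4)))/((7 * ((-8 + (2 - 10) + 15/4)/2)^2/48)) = 51839744000/1371904989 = 37.79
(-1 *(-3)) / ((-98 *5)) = -3 / 490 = -0.01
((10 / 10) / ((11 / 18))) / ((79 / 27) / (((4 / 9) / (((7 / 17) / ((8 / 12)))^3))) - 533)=-2829888 / 919074805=-0.00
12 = 12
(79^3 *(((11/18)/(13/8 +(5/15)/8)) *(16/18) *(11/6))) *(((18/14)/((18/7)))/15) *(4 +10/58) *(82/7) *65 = 7695010542934/246645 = 31198729.12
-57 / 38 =-3 / 2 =-1.50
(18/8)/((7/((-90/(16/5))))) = -2025/224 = -9.04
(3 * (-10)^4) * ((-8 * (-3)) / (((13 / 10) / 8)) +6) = 59940000 / 13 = 4610769.23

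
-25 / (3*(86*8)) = -0.01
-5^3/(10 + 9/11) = -1375/119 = -11.55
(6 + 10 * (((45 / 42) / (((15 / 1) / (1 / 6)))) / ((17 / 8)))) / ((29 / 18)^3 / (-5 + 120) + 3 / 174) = 14016764880 / 124071899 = 112.97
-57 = -57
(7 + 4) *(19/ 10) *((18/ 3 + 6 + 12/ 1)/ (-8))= -627/ 10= -62.70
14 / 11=1.27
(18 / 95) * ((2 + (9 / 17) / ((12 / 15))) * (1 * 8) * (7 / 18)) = 2534 / 1615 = 1.57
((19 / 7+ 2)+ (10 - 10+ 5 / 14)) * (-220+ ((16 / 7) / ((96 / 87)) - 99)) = -315027 / 196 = -1607.28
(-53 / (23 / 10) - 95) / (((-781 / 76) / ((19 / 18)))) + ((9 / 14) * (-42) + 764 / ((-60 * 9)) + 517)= 1214224967 / 2425005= 500.71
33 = 33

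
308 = 308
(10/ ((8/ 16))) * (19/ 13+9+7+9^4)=1710400/ 13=131569.23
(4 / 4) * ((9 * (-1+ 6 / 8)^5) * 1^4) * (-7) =0.06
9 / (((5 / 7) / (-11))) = -693 / 5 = -138.60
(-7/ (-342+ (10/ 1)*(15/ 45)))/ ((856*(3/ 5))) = 35/ 869696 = 0.00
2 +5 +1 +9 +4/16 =69/4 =17.25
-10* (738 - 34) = -7040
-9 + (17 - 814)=-806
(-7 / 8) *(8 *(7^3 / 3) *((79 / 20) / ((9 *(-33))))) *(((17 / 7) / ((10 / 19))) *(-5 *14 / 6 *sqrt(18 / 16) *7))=-428864219 *sqrt(2) / 142560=-4254.39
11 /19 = 0.58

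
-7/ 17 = -0.41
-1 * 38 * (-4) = 152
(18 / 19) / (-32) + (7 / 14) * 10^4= 1519991 / 304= 4999.97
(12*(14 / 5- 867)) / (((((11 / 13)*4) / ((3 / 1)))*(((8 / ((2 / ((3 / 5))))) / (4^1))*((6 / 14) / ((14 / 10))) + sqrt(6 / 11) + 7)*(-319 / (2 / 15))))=9111648 / 16856725- 13952211*sqrt(66) / 2039663725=0.48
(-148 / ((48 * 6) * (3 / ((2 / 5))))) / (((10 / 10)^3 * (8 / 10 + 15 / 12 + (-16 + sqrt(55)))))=740 * sqrt(55) / 1507707 + 1147 / 167523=0.01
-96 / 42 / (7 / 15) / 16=-15 / 49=-0.31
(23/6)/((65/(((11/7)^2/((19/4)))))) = 5566/181545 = 0.03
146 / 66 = 73 / 33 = 2.21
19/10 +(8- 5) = 49/10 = 4.90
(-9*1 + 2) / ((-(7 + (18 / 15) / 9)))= 105 / 107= 0.98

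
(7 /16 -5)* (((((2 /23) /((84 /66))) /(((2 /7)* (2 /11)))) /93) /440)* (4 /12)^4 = -803 /443543040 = -0.00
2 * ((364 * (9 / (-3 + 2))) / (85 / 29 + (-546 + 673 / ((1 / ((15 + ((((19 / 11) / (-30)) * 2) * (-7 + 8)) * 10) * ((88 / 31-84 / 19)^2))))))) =-310755179592 / 1081027196357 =-0.29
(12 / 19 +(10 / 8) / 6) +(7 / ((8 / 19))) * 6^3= 1637879 / 456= 3591.84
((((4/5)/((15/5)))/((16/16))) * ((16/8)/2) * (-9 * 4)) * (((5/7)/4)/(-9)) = 4/21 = 0.19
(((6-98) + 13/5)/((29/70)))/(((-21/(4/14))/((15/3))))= 2980/203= 14.68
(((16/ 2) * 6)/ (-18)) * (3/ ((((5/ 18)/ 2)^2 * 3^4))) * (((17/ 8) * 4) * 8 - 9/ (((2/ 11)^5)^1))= 5789132/ 25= 231565.28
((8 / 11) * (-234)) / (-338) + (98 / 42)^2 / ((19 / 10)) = 82382 / 24453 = 3.37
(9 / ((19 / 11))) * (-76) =-396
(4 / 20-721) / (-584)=901 / 730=1.23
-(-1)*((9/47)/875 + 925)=38040634/41125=925.00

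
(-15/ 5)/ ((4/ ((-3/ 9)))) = 1/ 4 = 0.25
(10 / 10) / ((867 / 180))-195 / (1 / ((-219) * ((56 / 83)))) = 691142700 / 23987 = 28813.22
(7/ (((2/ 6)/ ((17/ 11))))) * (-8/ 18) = -476/ 33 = -14.42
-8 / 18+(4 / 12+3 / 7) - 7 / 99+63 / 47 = 5744 / 3619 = 1.59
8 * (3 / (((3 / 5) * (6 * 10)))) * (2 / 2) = 2 / 3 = 0.67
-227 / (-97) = 227 / 97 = 2.34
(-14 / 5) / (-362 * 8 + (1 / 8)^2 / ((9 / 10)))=576 / 595745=0.00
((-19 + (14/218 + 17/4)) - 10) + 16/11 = -23.23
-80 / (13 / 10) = -800 / 13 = -61.54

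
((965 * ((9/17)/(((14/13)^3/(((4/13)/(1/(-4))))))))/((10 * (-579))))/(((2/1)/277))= 140439/11662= 12.04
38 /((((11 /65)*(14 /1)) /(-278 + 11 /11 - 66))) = -60515 /11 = -5501.36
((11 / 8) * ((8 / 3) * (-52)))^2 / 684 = 81796 / 1539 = 53.15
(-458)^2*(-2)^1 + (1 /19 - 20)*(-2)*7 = -7965726 /19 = -419248.74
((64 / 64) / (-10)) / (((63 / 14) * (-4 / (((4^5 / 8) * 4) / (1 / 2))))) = 256 / 45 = 5.69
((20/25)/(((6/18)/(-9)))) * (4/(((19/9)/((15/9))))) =-1296/19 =-68.21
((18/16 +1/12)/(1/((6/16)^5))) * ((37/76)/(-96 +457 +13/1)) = 86913/7451181056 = 0.00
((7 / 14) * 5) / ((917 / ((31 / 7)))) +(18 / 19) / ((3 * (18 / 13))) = 175729 / 731766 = 0.24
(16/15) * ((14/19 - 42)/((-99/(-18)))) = -25088/3135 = -8.00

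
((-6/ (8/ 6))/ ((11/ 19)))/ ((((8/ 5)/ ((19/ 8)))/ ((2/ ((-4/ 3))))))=48735/ 2816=17.31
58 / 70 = 29 / 35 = 0.83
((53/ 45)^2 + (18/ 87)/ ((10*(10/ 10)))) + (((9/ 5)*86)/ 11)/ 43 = 1120846/ 645975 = 1.74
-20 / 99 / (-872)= 0.00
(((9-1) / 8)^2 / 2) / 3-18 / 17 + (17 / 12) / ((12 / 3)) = -439 / 816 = -0.54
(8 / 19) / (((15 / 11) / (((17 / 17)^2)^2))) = 88 / 285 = 0.31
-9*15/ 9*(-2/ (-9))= -10/ 3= -3.33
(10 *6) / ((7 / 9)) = 540 / 7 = 77.14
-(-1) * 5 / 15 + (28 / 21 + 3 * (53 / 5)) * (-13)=-2152 / 5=-430.40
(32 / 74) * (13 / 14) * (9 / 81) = 104 / 2331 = 0.04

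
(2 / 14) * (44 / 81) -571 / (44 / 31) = -10034531 / 24948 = -402.22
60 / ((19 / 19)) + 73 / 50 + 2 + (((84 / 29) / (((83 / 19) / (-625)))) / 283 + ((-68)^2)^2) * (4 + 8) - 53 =256576504.89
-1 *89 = -89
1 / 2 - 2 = -3 / 2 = -1.50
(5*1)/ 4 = 5/ 4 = 1.25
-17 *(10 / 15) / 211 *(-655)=22270 / 633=35.18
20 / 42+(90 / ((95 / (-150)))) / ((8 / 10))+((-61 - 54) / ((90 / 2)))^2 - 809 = -10553495 / 10773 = -979.62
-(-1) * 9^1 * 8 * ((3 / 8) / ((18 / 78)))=117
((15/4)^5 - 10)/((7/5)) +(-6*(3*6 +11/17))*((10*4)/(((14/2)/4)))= -2034.76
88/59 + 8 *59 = 27936/59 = 473.49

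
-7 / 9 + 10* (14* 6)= 7553 / 9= 839.22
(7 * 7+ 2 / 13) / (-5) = -639 / 65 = -9.83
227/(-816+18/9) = -227/814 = -0.28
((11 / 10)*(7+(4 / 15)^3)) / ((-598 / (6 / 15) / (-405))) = 781737 / 373750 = 2.09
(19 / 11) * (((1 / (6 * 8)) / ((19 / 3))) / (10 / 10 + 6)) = 1 / 1232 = 0.00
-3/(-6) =1/2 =0.50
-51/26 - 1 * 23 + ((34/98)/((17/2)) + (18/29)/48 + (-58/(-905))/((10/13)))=-16600688257/668722600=-24.82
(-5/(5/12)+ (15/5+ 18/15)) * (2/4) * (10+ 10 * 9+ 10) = -429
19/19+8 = 9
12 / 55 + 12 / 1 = 672 / 55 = 12.22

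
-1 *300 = -300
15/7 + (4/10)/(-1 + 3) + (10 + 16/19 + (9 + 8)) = 20073/665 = 30.18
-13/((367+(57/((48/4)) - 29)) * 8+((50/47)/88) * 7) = -26884/5670631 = -0.00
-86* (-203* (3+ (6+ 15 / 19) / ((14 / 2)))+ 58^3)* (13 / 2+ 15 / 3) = -3651206024 / 19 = -192168738.11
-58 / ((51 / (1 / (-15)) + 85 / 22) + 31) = 1276 / 16063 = 0.08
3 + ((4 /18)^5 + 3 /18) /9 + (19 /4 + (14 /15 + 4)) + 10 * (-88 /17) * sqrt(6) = 135006337 /10628820 - 880 * sqrt(6) /17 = -114.10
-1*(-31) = 31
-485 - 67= -552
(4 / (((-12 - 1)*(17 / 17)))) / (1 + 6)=-4 / 91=-0.04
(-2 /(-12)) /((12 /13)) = 13 /72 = 0.18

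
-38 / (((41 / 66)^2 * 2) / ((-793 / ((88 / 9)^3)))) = 98854587 / 2366848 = 41.77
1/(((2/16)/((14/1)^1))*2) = 56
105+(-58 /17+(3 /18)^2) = 62189 /612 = 101.62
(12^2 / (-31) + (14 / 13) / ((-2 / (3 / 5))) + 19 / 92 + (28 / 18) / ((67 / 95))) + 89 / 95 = -3439092947 / 2123898660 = -1.62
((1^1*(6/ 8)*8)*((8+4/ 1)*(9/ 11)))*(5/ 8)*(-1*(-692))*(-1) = -280260/ 11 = -25478.18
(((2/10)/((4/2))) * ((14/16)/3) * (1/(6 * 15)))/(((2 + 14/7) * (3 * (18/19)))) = 133/4665600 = 0.00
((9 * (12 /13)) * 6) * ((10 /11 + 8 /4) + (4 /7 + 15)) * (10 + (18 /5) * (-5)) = -7376832 /1001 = -7369.46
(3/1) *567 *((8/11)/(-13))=-13608/143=-95.16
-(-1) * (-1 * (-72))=72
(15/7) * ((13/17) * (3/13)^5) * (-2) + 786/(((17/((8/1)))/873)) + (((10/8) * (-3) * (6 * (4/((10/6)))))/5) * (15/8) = 4389660959553/13595036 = 322887.04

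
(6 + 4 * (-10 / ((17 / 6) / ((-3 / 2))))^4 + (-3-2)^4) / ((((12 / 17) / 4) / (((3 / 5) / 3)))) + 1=315215446 / 73695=4277.30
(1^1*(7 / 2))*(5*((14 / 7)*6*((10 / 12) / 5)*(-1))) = -35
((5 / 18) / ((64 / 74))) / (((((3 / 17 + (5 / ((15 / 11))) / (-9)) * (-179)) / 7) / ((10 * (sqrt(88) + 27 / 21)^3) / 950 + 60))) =8595285 * sqrt(22) / 80753344 + 3910341411 / 1130546816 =3.96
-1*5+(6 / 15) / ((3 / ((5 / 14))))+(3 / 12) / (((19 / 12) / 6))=-1598 / 399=-4.01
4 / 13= 0.31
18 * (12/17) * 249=53784/17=3163.76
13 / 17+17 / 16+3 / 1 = 1313 / 272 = 4.83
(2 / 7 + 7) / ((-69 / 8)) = -136 / 161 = -0.84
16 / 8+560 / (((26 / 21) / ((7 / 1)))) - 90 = 3078.15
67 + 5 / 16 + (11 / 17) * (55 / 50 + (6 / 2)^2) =73.85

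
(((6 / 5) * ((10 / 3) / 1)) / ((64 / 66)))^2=1089 / 64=17.02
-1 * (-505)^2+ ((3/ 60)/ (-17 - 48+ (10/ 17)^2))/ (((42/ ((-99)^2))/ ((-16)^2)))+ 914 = -166212454441/ 653975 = -254157.20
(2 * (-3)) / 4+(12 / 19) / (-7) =-1.59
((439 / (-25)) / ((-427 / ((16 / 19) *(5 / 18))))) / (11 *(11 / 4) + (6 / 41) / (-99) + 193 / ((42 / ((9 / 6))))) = 791956 / 3057725955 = 0.00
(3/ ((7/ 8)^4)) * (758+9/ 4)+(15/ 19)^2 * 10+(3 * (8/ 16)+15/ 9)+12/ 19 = 20286834559/ 5200566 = 3900.89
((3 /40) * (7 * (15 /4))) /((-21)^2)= 1 /224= 0.00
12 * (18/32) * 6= 81/2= 40.50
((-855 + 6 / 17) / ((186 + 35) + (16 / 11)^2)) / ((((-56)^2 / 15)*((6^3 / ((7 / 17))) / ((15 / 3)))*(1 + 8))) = -0.00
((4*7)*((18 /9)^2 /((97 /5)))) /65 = 112 /1261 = 0.09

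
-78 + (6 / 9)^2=-698 / 9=-77.56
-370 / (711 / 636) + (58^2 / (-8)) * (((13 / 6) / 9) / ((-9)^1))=-24550853 / 76788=-319.72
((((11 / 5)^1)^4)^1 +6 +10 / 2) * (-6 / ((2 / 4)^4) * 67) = -138390912 / 625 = -221425.46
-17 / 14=-1.21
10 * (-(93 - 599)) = 5060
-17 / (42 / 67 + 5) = -1139 / 377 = -3.02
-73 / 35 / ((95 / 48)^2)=-168192 / 315875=-0.53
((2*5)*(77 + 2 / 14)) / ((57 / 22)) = 39600 / 133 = 297.74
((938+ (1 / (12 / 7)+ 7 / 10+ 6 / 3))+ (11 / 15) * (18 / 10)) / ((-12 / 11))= -3110591 / 3600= -864.05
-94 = -94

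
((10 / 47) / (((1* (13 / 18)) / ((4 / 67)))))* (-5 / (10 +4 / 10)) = -4500 / 532181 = -0.01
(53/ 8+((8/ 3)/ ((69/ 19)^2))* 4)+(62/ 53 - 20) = -69016477/ 6055992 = -11.40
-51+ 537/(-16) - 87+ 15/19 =-51915/304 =-170.77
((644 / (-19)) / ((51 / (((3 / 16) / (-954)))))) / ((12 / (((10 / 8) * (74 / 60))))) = 5957 / 354979584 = 0.00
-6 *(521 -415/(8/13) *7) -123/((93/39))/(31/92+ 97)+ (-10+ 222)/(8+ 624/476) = 2585774707337/102528780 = 25219.99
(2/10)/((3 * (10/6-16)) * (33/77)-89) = -7/3760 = -0.00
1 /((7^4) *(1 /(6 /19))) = 6 /45619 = 0.00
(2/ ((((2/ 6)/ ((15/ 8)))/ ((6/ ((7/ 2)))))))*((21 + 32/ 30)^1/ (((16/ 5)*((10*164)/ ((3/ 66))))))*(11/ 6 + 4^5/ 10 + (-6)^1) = 418053/ 1154560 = 0.36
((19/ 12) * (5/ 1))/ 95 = 1/ 12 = 0.08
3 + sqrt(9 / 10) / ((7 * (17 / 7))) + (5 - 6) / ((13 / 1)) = 3 * sqrt(10) / 170 + 38 / 13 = 2.98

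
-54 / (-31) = 54 / 31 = 1.74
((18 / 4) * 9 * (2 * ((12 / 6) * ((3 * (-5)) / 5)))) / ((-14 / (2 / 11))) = 486 / 77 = 6.31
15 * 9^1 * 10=1350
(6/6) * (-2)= -2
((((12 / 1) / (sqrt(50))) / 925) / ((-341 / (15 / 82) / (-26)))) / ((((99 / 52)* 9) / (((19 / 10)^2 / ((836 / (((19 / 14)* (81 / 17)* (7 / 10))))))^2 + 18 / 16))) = 47294143677521* sqrt(2) / 39796589344600000000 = 0.00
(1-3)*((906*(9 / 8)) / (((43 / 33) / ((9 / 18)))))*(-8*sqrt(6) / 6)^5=5102592*sqrt(6) / 43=290668.53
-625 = -625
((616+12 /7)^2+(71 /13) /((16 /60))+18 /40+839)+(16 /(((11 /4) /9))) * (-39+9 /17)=453148223013 /1191190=380416.41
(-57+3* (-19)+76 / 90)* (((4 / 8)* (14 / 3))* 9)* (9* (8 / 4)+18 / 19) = -45024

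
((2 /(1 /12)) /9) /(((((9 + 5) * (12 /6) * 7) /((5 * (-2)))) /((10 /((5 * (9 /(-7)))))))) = 40 /189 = 0.21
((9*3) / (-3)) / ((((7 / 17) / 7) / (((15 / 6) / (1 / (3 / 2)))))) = -2295 / 4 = -573.75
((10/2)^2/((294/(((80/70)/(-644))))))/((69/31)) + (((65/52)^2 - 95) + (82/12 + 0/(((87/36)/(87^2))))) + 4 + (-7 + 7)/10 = -15108196855/182898576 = -82.60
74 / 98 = 37 / 49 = 0.76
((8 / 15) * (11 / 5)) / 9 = 0.13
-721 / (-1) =721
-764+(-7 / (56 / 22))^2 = -12103 / 16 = -756.44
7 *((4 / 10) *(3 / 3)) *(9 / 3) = 42 / 5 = 8.40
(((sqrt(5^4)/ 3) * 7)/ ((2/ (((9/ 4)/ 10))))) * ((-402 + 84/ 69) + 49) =-2308.57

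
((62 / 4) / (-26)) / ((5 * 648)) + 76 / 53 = 12802837 / 8929440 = 1.43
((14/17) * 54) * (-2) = -1512/17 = -88.94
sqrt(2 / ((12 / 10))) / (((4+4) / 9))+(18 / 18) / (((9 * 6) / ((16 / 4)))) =2 / 27+3 * sqrt(15) / 8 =1.53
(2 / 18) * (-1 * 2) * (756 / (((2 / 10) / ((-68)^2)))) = -3884160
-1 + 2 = 1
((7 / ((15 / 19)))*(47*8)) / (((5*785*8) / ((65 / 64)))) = 81263 / 753600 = 0.11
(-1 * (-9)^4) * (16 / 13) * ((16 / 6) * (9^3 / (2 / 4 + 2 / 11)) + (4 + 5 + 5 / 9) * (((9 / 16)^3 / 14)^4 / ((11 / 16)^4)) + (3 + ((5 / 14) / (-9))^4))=-113093382456900322673255263 / 4906887747123281920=-23047884.58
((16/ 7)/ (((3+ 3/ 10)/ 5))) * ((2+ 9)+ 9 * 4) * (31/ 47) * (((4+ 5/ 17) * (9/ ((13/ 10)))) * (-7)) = -54312000/ 2431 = -22341.42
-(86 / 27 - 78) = 2020 / 27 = 74.81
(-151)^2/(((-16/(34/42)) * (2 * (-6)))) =387617/4032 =96.14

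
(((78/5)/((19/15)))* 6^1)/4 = 351/19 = 18.47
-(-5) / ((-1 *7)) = -5 / 7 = -0.71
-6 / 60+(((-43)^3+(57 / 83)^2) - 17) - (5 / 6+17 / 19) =-156137301464 / 1963365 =-79525.36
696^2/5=484416/5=96883.20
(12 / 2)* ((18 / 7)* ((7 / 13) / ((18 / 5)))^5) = 7503125 / 6496142328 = 0.00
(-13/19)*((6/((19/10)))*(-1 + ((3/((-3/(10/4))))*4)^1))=8580/361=23.77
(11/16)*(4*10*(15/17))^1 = 825/34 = 24.26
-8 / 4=-2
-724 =-724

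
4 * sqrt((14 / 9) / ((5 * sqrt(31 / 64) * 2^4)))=4 * 31^(3 / 4) * sqrt(35) / 465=0.67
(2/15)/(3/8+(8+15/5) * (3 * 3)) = 16/11925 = 0.00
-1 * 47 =-47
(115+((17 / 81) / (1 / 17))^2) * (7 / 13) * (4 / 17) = 23465008 / 1449981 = 16.18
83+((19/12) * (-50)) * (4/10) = 154/3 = 51.33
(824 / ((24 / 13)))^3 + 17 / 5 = 12003606554 / 135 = 88915604.10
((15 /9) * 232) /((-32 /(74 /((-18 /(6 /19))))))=15.69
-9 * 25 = -225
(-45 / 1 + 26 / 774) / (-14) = 1243 / 387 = 3.21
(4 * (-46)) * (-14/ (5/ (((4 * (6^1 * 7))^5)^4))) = 826288090500170529916986903609957958903268376576/ 5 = 165257618100034105983397400000000000000000000000.00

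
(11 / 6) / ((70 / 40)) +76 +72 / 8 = 1807 / 21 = 86.05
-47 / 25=-1.88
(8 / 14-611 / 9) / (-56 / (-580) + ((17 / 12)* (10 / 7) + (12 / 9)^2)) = -1229890 / 71219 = -17.27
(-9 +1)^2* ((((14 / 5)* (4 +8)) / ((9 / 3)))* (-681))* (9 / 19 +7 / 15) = -218036224 / 475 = -459023.63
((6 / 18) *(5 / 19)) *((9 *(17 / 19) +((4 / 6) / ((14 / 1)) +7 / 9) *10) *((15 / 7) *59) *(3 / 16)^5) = 777344175 / 18548260864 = 0.04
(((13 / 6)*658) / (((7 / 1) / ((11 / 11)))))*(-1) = -203.67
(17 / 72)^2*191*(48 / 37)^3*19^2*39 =16579130048 / 50653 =327307.96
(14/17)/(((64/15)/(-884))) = -1365/8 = -170.62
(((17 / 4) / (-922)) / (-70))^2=289 / 66646585600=0.00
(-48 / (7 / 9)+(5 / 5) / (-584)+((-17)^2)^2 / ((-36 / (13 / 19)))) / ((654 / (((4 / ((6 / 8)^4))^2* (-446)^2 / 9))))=-15028116019158450176 / 1687241738763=-8906913.38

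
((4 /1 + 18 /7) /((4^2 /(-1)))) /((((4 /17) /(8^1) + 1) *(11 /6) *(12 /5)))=-0.09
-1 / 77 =-0.01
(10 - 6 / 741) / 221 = 2468 / 54587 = 0.05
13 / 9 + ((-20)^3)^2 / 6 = 96000013 / 9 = 10666668.11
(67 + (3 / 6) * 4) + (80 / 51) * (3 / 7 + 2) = 1529 / 21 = 72.81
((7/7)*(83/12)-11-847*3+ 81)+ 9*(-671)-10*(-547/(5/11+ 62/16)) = -3677753/508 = -7239.67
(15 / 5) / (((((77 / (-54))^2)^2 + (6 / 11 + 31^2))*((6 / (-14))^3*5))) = -509238576 / 64516790545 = -0.01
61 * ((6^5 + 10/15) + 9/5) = 7117297/15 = 474486.47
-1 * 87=-87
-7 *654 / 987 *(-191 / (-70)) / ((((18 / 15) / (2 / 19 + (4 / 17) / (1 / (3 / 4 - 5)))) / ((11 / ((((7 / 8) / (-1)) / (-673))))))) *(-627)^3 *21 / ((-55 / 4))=49441638512688048 / 1645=30055707302545.93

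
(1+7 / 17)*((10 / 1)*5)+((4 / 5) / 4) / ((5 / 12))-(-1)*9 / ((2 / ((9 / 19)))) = 1182177 / 16150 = 73.20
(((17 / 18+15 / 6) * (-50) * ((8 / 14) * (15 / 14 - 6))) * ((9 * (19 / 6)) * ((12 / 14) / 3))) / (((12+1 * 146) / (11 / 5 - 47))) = -1119.88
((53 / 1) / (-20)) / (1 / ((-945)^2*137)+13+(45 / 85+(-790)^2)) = -22046465385 / 5192263140561068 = -0.00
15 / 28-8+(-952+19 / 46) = -617629 / 644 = -959.05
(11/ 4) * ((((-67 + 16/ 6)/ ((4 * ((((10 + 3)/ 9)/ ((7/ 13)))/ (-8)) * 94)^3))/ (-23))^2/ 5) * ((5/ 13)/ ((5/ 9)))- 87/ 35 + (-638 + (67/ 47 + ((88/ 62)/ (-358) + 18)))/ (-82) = 278230934203907528612364777313073107/ 55008907130886401328395909756859980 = 5.06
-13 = -13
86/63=1.37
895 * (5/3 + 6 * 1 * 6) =101135/3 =33711.67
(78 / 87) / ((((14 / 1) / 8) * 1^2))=104 / 203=0.51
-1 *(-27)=27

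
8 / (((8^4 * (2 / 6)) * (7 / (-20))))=-0.02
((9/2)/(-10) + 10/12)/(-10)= -0.04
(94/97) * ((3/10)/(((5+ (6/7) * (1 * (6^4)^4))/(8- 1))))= 6909/8209429830713935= 0.00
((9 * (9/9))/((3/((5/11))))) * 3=45/11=4.09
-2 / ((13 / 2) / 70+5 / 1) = -0.39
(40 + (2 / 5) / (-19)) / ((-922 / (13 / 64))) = -24687 / 2802880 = -0.01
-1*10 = -10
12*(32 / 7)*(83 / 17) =31872 / 119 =267.83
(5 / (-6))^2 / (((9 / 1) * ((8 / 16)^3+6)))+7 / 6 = 9361 / 7938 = 1.18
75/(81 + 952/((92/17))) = 1725/5909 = 0.29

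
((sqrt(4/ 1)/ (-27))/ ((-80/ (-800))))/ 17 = -0.04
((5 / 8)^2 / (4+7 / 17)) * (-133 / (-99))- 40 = -758059 / 19008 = -39.88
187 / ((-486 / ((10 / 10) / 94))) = -187 / 45684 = -0.00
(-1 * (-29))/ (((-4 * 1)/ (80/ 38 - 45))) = 23635/ 76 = 310.99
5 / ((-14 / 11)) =-55 / 14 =-3.93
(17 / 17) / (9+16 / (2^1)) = 1 / 17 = 0.06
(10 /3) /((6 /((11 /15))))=11 /27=0.41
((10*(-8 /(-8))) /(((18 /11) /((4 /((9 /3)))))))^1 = 220 /27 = 8.15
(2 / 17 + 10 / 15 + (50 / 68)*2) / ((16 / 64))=460 / 51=9.02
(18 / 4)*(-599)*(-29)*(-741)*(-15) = 1737707985 / 2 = 868853992.50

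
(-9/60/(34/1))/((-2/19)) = 57/1360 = 0.04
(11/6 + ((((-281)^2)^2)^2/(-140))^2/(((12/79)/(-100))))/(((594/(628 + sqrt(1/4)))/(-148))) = 616911267003906057955845365148411892326511187/77616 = 7948248647236472608171580000000000000000.00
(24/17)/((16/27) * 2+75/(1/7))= 648/241519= 0.00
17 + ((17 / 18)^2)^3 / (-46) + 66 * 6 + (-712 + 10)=-289.02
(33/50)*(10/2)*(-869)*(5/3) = -9559/2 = -4779.50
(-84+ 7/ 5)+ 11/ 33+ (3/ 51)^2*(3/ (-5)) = -71327/ 867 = -82.27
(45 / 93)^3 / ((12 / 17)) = 19125 / 119164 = 0.16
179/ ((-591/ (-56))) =10024/ 591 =16.96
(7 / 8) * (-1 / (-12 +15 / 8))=7 / 81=0.09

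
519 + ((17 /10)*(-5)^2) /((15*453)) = 1410659 /2718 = 519.01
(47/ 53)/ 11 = 47/ 583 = 0.08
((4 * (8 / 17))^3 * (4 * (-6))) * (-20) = 15728640 / 4913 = 3201.43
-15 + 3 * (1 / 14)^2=-2937 / 196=-14.98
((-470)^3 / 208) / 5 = -2595575 / 26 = -99829.81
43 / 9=4.78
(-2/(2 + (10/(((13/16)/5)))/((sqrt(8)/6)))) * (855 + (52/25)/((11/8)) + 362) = -18.39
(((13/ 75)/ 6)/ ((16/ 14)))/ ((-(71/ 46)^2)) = -48139/ 4536900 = -0.01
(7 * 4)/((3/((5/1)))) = 140/3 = 46.67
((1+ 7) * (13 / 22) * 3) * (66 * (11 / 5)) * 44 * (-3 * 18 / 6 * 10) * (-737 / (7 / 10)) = 60098163840 / 7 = 8585451977.14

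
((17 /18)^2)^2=83521 /104976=0.80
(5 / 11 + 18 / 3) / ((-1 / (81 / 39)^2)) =-51759 / 1859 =-27.84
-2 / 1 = -2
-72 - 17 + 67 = -22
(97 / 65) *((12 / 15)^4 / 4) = 6208 / 40625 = 0.15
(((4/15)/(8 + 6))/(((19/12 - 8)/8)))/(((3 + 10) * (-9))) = 0.00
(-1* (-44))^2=1936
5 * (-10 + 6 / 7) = -320 / 7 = -45.71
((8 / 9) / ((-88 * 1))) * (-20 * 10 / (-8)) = -25 / 99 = -0.25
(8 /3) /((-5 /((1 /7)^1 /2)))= -4 /105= -0.04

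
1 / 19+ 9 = 172 / 19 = 9.05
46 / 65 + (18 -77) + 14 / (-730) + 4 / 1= -257708 / 4745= -54.31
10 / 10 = 1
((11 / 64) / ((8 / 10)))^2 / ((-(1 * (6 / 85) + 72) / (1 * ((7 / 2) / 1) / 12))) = -1799875 / 9635364864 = -0.00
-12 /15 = -4 /5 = -0.80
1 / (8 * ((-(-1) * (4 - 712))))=-1 / 5664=-0.00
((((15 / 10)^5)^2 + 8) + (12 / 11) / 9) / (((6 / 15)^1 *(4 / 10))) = 55576225 / 135168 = 411.16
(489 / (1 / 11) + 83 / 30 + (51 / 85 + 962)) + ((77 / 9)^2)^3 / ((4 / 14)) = 3664249934386 / 2657205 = 1378986.54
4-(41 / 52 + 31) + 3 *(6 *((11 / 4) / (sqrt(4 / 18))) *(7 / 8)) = -1445 / 52 + 2079 *sqrt(2) / 32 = 64.09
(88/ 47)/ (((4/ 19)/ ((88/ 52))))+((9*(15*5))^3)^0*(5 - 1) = 11640/ 611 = 19.05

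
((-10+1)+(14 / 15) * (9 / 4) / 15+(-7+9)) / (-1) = 6.86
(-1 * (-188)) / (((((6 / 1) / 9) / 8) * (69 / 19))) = 14288 / 23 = 621.22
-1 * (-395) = 395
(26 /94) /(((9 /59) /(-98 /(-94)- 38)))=-148031 /2209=-67.01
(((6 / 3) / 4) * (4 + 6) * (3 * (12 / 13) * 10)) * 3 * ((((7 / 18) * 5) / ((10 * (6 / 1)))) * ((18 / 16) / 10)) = 315 / 208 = 1.51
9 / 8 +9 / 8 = 9 / 4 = 2.25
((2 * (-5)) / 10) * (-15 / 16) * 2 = 15 / 8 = 1.88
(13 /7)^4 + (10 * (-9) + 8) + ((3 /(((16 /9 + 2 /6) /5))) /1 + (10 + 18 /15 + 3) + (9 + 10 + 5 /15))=-20163103 /684285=-29.47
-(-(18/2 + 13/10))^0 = -1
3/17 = 0.18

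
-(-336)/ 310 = 168/ 155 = 1.08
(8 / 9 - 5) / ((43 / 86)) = -74 / 9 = -8.22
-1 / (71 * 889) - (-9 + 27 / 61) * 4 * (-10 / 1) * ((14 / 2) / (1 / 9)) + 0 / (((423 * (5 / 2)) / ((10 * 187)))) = -83029257421 / 3850259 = -21564.59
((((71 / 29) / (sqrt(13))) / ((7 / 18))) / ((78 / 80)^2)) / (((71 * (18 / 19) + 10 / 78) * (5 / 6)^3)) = 111891456 * sqrt(13) / 8565943295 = 0.05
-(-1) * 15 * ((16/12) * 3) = 60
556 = 556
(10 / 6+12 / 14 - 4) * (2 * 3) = -8.86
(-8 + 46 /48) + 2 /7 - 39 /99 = -13213 /1848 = -7.15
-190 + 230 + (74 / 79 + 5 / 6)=19799 / 474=41.77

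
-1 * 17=-17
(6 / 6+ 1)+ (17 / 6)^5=1435409 / 7776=184.59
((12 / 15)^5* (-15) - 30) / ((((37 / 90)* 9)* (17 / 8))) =-4.44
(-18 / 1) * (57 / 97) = -1026 / 97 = -10.58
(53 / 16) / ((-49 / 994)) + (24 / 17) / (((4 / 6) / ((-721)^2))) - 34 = 1047903117 / 952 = 1100738.57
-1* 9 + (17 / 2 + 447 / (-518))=-353 / 259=-1.36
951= 951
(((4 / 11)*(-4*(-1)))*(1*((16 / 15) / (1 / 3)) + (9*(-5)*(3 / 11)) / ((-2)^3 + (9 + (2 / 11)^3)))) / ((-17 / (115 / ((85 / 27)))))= 598653936 / 21283405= 28.13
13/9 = 1.44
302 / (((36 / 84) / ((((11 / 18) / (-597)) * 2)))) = -23254 / 16119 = -1.44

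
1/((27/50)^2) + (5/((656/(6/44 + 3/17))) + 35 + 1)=7052594401/178855776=39.43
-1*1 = -1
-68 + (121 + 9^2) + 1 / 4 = 537 / 4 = 134.25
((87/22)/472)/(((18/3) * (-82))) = -29/1702976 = -0.00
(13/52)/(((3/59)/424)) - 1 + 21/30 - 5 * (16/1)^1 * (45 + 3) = -1755.63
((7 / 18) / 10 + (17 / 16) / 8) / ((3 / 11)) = 10879 / 17280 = 0.63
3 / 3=1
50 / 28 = 25 / 14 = 1.79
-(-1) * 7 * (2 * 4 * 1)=56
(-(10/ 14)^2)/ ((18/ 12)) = -50/ 147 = -0.34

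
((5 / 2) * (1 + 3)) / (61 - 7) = 5 / 27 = 0.19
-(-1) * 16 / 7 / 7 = 16 / 49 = 0.33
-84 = -84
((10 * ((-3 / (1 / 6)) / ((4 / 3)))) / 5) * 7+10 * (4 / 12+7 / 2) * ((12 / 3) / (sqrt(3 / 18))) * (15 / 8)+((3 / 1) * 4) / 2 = -183+575 * sqrt(6) / 2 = 521.23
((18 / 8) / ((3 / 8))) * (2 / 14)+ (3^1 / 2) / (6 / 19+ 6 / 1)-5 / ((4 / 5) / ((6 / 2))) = -17.66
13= 13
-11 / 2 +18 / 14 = -4.21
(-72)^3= -373248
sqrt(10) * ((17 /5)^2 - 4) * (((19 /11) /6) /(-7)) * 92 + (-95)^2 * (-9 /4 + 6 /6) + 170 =-44445 /4 - 7866 * sqrt(10) /275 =-11201.70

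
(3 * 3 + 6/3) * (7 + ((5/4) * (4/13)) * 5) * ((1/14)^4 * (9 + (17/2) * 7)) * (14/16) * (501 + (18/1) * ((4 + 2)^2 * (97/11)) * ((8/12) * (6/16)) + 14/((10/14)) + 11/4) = 1706073741/5707520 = 298.92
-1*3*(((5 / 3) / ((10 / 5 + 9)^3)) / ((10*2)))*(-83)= 83 / 5324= 0.02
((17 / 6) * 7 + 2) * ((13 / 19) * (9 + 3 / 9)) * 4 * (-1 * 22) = -2098096 / 171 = -12269.57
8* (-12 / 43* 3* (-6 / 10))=864 / 215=4.02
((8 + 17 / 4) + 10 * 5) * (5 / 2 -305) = -150645 / 8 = -18830.62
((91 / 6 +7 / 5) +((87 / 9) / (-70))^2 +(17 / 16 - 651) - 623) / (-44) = 221620451 / 7761600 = 28.55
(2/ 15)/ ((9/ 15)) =2/ 9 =0.22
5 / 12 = 0.42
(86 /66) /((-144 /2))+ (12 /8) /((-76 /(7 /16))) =-19309 /722304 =-0.03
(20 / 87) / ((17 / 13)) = 260 / 1479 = 0.18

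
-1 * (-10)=10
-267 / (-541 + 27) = 267 / 514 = 0.52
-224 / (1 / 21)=-4704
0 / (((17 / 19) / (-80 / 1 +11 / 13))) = 0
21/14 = 3/2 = 1.50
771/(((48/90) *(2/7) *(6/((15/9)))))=44975/32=1405.47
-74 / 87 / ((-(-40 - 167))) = -74 / 18009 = -0.00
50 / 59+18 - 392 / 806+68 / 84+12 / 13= 10033129 / 499317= 20.09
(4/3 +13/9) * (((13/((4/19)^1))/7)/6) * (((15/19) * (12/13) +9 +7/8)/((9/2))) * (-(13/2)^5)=-194492555725/1741824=-111660.28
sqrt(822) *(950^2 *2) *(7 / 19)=665000 *sqrt(822)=19065910.68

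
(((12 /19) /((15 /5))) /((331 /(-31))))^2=15376 /39551521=0.00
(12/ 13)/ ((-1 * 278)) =-6/ 1807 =-0.00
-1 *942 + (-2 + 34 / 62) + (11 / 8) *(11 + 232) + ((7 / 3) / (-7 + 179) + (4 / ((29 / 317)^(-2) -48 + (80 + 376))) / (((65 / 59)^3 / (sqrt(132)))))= -609.25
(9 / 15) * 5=3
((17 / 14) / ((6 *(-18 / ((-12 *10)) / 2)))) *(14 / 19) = 340 / 171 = 1.99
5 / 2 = 2.50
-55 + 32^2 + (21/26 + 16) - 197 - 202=586.81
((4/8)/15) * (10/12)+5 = 181/36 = 5.03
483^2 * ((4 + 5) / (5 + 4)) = 233289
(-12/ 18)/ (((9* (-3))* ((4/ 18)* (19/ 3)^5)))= 27/ 2476099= 0.00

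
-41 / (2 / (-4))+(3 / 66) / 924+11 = 1890505 / 20328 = 93.00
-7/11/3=-7/33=-0.21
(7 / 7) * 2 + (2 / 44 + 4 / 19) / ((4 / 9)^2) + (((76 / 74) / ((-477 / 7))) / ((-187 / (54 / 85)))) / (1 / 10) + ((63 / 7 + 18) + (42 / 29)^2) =103259775538795 / 3187628467232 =32.39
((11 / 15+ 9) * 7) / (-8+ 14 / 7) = -511 / 45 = -11.36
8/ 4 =2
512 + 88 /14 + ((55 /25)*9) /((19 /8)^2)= 6592892 /12635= 521.80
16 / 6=8 / 3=2.67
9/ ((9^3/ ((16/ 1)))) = 16/ 81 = 0.20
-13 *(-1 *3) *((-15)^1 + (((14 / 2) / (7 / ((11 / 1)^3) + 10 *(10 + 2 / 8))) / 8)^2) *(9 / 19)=-6272268586325001 / 22635077312944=-277.10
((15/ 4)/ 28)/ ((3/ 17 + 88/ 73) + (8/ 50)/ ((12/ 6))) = 155125/ 1693328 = 0.09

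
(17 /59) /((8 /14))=119 /236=0.50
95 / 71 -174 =-12259 / 71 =-172.66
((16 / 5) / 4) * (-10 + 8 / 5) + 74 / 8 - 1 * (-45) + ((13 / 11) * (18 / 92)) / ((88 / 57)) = 53077121 / 1113200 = 47.68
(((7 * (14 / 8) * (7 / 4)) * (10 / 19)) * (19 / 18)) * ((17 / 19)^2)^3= 41395930835 / 6774606864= 6.11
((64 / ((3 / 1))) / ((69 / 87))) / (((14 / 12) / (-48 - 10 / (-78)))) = -6930304 / 6279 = -1103.73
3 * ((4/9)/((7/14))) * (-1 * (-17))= 136/3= 45.33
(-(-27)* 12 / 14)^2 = 26244 / 49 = 535.59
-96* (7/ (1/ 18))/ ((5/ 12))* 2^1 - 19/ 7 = -2032223/ 35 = -58063.51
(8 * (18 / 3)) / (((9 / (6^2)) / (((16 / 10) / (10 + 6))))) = 96 / 5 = 19.20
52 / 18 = 26 / 9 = 2.89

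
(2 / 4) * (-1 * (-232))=116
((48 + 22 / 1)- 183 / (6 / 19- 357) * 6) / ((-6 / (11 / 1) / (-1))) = 302654 / 2259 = 133.98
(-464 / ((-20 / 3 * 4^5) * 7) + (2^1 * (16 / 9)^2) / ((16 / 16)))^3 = 96991520340979682263 / 382277806718976000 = 253.72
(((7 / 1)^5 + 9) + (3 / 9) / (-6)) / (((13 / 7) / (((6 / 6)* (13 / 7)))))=302687 / 18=16815.94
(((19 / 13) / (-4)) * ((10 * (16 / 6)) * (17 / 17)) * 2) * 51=-12920 / 13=-993.85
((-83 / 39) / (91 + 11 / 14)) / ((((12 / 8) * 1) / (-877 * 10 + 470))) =3857840 / 30069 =128.30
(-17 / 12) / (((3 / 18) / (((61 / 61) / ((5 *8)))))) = -17 / 80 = -0.21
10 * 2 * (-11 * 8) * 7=-12320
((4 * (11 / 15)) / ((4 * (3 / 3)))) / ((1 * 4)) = 11 / 60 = 0.18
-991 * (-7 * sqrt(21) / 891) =6937 * sqrt(21) / 891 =35.68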